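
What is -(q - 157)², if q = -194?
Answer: -123201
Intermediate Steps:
-(q - 157)² = -(-194 - 157)² = -1*(-351)² = -1*123201 = -123201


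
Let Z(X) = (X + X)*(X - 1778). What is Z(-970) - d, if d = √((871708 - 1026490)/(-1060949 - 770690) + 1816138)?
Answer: 5331120 - 2*√1523241062525128999/1831639 ≈ 5.3298e+6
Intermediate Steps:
Z(X) = 2*X*(-1778 + X) (Z(X) = (2*X)*(-1778 + X) = 2*X*(-1778 + X))
d = 2*√1523241062525128999/1831639 (d = √(-154782/(-1831639) + 1816138) = √(-154782*(-1/1831639) + 1816138) = √(154782/1831639 + 1816138) = √(3326509344964/1831639) = 2*√1523241062525128999/1831639 ≈ 1347.6)
Z(-970) - d = 2*(-970)*(-1778 - 970) - 2*√1523241062525128999/1831639 = 2*(-970)*(-2748) - 2*√1523241062525128999/1831639 = 5331120 - 2*√1523241062525128999/1831639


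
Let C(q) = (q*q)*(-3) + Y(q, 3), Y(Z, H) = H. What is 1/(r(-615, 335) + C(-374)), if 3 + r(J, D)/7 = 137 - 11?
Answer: -1/418764 ≈ -2.3880e-6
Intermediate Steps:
r(J, D) = 861 (r(J, D) = -21 + 7*(137 - 11) = -21 + 7*126 = -21 + 882 = 861)
C(q) = 3 - 3*q² (C(q) = (q*q)*(-3) + 3 = q²*(-3) + 3 = -3*q² + 3 = 3 - 3*q²)
1/(r(-615, 335) + C(-374)) = 1/(861 + (3 - 3*(-374)²)) = 1/(861 + (3 - 3*139876)) = 1/(861 + (3 - 419628)) = 1/(861 - 419625) = 1/(-418764) = -1/418764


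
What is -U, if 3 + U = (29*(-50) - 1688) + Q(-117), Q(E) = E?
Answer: 3258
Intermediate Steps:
U = -3258 (U = -3 + ((29*(-50) - 1688) - 117) = -3 + ((-1450 - 1688) - 117) = -3 + (-3138 - 117) = -3 - 3255 = -3258)
-U = -1*(-3258) = 3258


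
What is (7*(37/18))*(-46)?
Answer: -5957/9 ≈ -661.89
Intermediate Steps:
(7*(37/18))*(-46) = (259/18)*(-46) = -5957/9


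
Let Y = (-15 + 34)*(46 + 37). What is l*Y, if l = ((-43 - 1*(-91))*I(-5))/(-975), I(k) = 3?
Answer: -75696/325 ≈ -232.91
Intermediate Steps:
Y = 1577 (Y = 19*83 = 1577)
l = -48/325 (l = ((-43 - 1*(-91))*3)/(-975) = ((-43 + 91)*3)*(-1/975) = (48*3)*(-1/975) = 144*(-1/975) = -48/325 ≈ -0.14769)
l*Y = -48/325*1577 = -75696/325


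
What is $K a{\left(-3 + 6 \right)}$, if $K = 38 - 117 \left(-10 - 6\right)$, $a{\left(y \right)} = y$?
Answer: $5730$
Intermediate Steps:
$K = 1910$ ($K = 38 - -1872 = 38 + 1872 = 1910$)
$K a{\left(-3 + 6 \right)} = 1910 \left(-3 + 6\right) = 1910 \cdot 3 = 5730$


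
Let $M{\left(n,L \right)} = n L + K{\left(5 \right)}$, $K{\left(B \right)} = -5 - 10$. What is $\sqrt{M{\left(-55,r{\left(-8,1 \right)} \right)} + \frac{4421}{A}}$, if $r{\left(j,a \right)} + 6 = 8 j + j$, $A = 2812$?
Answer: $\frac{\sqrt{8454081863}}{1406} \approx 65.396$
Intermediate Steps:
$K{\left(B \right)} = -15$ ($K{\left(B \right)} = -5 - 10 = -15$)
$r{\left(j,a \right)} = -6 + 9 j$ ($r{\left(j,a \right)} = -6 + \left(8 j + j\right) = -6 + 9 j$)
$M{\left(n,L \right)} = -15 + L n$ ($M{\left(n,L \right)} = n L - 15 = L n - 15 = -15 + L n$)
$\sqrt{M{\left(-55,r{\left(-8,1 \right)} \right)} + \frac{4421}{A}} = \sqrt{\left(-15 + \left(-6 + 9 \left(-8\right)\right) \left(-55\right)\right) + \frac{4421}{2812}} = \sqrt{\left(-15 + \left(-6 - 72\right) \left(-55\right)\right) + 4421 \cdot \frac{1}{2812}} = \sqrt{\left(-15 - -4290\right) + \frac{4421}{2812}} = \sqrt{\left(-15 + 4290\right) + \frac{4421}{2812}} = \sqrt{4275 + \frac{4421}{2812}} = \sqrt{\frac{12025721}{2812}} = \frac{\sqrt{8454081863}}{1406}$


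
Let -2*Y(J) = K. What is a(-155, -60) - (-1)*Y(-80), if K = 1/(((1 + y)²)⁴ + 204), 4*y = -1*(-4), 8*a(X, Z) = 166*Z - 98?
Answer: -1156671/920 ≈ -1257.3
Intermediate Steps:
a(X, Z) = -49/4 + 83*Z/4 (a(X, Z) = (166*Z - 98)/8 = (-98 + 166*Z)/8 = -49/4 + 83*Z/4)
y = 1 (y = (-1*(-4))/4 = (¼)*4 = 1)
K = 1/460 (K = 1/(((1 + 1)²)⁴ + 204) = 1/((2²)⁴ + 204) = 1/(4⁴ + 204) = 1/(256 + 204) = 1/460 ≈ 0.0021739)
Y(J) = -1/920 (Y(J) = -½*1/460 = -1/920)
a(-155, -60) - (-1)*Y(-80) = (-49/4 + (83/4)*(-60)) - (-1)*(-1)/920 = (-49/4 - 1245) - 1*1/920 = -5029/4 - 1/920 = -1156671/920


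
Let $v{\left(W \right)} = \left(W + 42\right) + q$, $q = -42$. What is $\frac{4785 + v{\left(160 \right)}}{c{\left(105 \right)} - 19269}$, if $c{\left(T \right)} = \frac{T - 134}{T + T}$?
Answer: $- \frac{1038450}{4046519} \approx -0.25663$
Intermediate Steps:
$v{\left(W \right)} = W$ ($v{\left(W \right)} = \left(W + 42\right) - 42 = \left(42 + W\right) - 42 = W$)
$c{\left(T \right)} = \frac{-134 + T}{2 T}$
$\frac{4785 + v{\left(160 \right)}}{c{\left(105 \right)} - 19269} = \frac{4785 + 160}{\frac{-134 + 105}{2 \cdot 105} - 19269} = \frac{4945}{\frac{1}{2} \cdot \frac{1}{105} \left(-29\right) - 19269} = \frac{4945}{- \frac{29}{210} - 19269} = \frac{4945}{- \frac{4046519}{210}} = 4945 \left(- \frac{210}{4046519}\right) = - \frac{1038450}{4046519}$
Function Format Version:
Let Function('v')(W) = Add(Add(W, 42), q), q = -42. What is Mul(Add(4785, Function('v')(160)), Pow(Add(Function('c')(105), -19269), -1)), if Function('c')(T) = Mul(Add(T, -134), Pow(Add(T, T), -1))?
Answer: Rational(-1038450, 4046519) ≈ -0.25663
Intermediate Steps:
Function('v')(W) = W (Function('v')(W) = Add(Add(W, 42), -42) = Add(Add(42, W), -42) = W)
Function('c')(T) = Mul(Rational(1, 2), Pow(T, -1), Add(-134, T)) (Function('c')(T) = Mul(Add(-134, T), Pow(Mul(2, T), -1)) = Mul(Add(-134, T), Mul(Rational(1, 2), Pow(T, -1))) = Mul(Rational(1, 2), Pow(T, -1), Add(-134, T)))
Mul(Add(4785, Function('v')(160)), Pow(Add(Function('c')(105), -19269), -1)) = Mul(Add(4785, 160), Pow(Add(Mul(Rational(1, 2), Pow(105, -1), Add(-134, 105)), -19269), -1)) = Mul(4945, Pow(Add(Mul(Rational(1, 2), Rational(1, 105), -29), -19269), -1)) = Mul(4945, Pow(Add(Rational(-29, 210), -19269), -1)) = Mul(4945, Pow(Rational(-4046519, 210), -1)) = Mul(4945, Rational(-210, 4046519)) = Rational(-1038450, 4046519)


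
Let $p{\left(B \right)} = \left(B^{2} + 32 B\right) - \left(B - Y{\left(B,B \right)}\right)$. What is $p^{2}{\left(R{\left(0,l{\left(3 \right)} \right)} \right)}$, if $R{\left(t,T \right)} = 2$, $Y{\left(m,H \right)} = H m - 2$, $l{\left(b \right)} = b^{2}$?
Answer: $4624$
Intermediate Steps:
$Y{\left(m,H \right)} = -2 + H m$
$p{\left(B \right)} = -2 + 2 B^{2} + 31 B$ ($p{\left(B \right)} = \left(B^{2} + 32 B\right) - \left(2 + B - B B\right) = \left(B^{2} + 32 B\right) - \left(2 + B - B^{2}\right) = -2 + 2 B^{2} + 31 B$)
$p^{2}{\left(R{\left(0,l{\left(3 \right)} \right)} \right)} = \left(-2 + 2 \cdot 2^{2} + 31 \cdot 2\right)^{2} = \left(-2 + 2 \cdot 4 + 62\right)^{2} = \left(-2 + 8 + 62\right)^{2} = 68^{2} = 4624$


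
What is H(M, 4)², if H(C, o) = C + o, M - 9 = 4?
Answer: 289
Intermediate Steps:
M = 13 (M = 9 + 4 = 13)
H(M, 4)² = (13 + 4)² = 17² = 289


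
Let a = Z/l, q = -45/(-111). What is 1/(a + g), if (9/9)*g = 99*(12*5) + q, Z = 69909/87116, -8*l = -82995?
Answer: 22293093295/132430013637247 ≈ 0.00016834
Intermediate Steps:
l = 82995/8 (l = -1/8*(-82995) = 82995/8 ≈ 10374.)
q = 15/37 (q = -45*(-1/111) = 15/37 ≈ 0.40541)
Z = 69909/87116 (Z = 69909*(1/87116) = 69909/87116 ≈ 0.80248)
g = 219795/37 (g = 99*(12*5) + 15/37 = 99*60 + 15/37 = 5940 + 15/37 = 219795/37 ≈ 5940.4)
a = 46606/602516035 (a = 69909/(87116*(82995/8)) = (69909/87116)*(8/82995) = 46606/602516035 ≈ 7.7352e-5)
1/(a + g) = 1/(46606/602516035 + 219795/37) = 1/(132430013637247/22293093295) = 22293093295/132430013637247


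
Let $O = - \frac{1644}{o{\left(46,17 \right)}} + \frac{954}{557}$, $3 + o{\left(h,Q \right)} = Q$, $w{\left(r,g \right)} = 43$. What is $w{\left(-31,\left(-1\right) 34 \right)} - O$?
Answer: $\frac{618833}{3899} \approx 158.72$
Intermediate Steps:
$o{\left(h,Q \right)} = -3 + Q$
$O = - \frac{451176}{3899}$ ($O = - \frac{1644}{-3 + 17} + \frac{954}{557} = - \frac{1644}{14} + 954 \cdot \frac{1}{557} = \left(-1644\right) \frac{1}{14} + \frac{954}{557} = - \frac{822}{7} + \frac{954}{557} = - \frac{451176}{3899} \approx -115.72$)
$w{\left(-31,\left(-1\right) 34 \right)} - O = 43 - - \frac{451176}{3899} = 43 + \frac{451176}{3899} = \frac{618833}{3899}$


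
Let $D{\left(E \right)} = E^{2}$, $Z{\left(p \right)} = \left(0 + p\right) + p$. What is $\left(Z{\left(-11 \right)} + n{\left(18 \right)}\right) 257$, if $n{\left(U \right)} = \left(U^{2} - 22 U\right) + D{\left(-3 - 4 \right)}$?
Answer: $-11565$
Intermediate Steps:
$Z{\left(p \right)} = 2 p$ ($Z{\left(p \right)} = p + p = 2 p$)
$n{\left(U \right)} = 49 + U^{2} - 22 U$ ($n{\left(U \right)} = \left(U^{2} - 22 U\right) + \left(-3 - 4\right)^{2} = \left(U^{2} - 22 U\right) + \left(-7\right)^{2} = \left(U^{2} - 22 U\right) + 49 = 49 + U^{2} - 22 U$)
$\left(Z{\left(-11 \right)} + n{\left(18 \right)}\right) 257 = \left(2 \left(-11\right) + \left(49 + 18^{2} - 396\right)\right) 257 = \left(-22 + \left(49 + 324 - 396\right)\right) 257 = \left(-22 - 23\right) 257 = \left(-45\right) 257 = -11565$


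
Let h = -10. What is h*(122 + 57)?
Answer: -1790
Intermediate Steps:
h*(122 + 57) = -10*(122 + 57) = -10*179 = -1790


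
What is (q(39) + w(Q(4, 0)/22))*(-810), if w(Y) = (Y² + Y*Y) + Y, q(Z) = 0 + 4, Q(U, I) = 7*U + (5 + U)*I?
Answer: -834300/121 ≈ -6895.0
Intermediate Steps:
Q(U, I) = 7*U + I*(5 + U)
q(Z) = 4
w(Y) = Y + 2*Y² (w(Y) = (Y² + Y²) + Y = 2*Y² + Y = Y + 2*Y²)
(q(39) + w(Q(4, 0)/22))*(-810) = (4 + ((5*0 + 7*4 + 0*4)/22)*(1 + 2*((5*0 + 7*4 + 0*4)/22)))*(-810) = (4 + ((0 + 28 + 0)*(1/22))*(1 + 2*((0 + 28 + 0)*(1/22))))*(-810) = (4 + (28*(1/22))*(1 + 2*(28*(1/22))))*(-810) = (4 + 14*(1 + 2*(14/11))/11)*(-810) = (4 + 14*(1 + 28/11)/11)*(-810) = (4 + (14/11)*(39/11))*(-810) = (4 + 546/121)*(-810) = (1030/121)*(-810) = -834300/121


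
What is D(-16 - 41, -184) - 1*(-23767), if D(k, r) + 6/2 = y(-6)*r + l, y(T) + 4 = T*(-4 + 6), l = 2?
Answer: 26710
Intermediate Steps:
y(T) = -4 + 2*T (y(T) = -4 + T*(-4 + 6) = -4 + T*2 = -4 + 2*T)
D(k, r) = -1 - 16*r (D(k, r) = -3 + ((-4 + 2*(-6))*r + 2) = -3 + ((-4 - 12)*r + 2) = -3 + (-16*r + 2) = -3 + (2 - 16*r) = -1 - 16*r)
D(-16 - 41, -184) - 1*(-23767) = (-1 - 16*(-184)) - 1*(-23767) = (-1 + 2944) + 23767 = 2943 + 23767 = 26710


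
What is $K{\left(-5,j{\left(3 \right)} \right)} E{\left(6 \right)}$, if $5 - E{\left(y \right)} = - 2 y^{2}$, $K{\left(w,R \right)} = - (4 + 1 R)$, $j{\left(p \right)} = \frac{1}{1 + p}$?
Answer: $- \frac{1309}{4} \approx -327.25$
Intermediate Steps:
$K{\left(w,R \right)} = -4 - R$ ($K{\left(w,R \right)} = - (4 + R) = -4 - R$)
$E{\left(y \right)} = 5 + 2 y^{2}$ ($E{\left(y \right)} = 5 - - 2 y^{2} = 5 + 2 y^{2}$)
$K{\left(-5,j{\left(3 \right)} \right)} E{\left(6 \right)} = \left(-4 - \frac{1}{1 + 3}\right) \left(5 + 2 \cdot 6^{2}\right) = \left(-4 - \frac{1}{4}\right) \left(5 + 2 \cdot 36\right) = \left(-4 - \frac{1}{4}\right) \left(5 + 72\right) = \left(-4 - \frac{1}{4}\right) 77 = \left(- \frac{17}{4}\right) 77 = - \frac{1309}{4}$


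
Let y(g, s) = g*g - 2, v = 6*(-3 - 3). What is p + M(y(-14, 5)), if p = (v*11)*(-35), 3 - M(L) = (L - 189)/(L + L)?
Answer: 5378839/388 ≈ 13863.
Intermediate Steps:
v = -36 (v = 6*(-6) = -36)
y(g, s) = -2 + g² (y(g, s) = g² - 2 = -2 + g²)
M(L) = 3 - (-189 + L)/(2*L) (M(L) = 3 - (L - 189)/(L + L) = 3 - (-189 + L)/(2*L))
p = 13860 (p = -36*11*(-35) = -396*(-35) = 13860)
p + M(y(-14, 5)) = 13860 + (189 + 5*(-2 + (-14)²))/(2*(-2 + (-14)²)) = 13860 + (189 + 5*(-2 + 196))/(2*(-2 + 196)) = 13860 + (½)*(189 + 5*194)/194 = 13860 + (½)*(1/194)*(189 + 970) = 13860 + (½)*(1/194)*1159 = 13860 + 1159/388 = 5378839/388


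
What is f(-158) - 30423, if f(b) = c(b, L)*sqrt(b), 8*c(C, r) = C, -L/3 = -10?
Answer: -30423 - 79*I*sqrt(158)/4 ≈ -30423.0 - 248.25*I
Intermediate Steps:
L = 30 (L = -3*(-10) = 30)
c(C, r) = C/8
f(b) = b**(3/2)/8 (f(b) = (b/8)*sqrt(b) = b**(3/2)/8)
f(-158) - 30423 = (-158)**(3/2)/8 - 30423 = (-158*I*sqrt(158))/8 - 30423 = -79*I*sqrt(158)/4 - 30423 = -30423 - 79*I*sqrt(158)/4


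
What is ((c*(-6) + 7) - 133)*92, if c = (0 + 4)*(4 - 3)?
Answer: -13800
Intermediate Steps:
c = 4 (c = 4*1 = 4)
((c*(-6) + 7) - 133)*92 = ((4*(-6) + 7) - 133)*92 = ((-24 + 7) - 133)*92 = (-17 - 133)*92 = -150*92 = -13800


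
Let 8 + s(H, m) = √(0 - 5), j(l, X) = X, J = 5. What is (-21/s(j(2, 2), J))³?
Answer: 9261/(8 - I*√5)³ ≈ 11.051 + 11.788*I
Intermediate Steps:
s(H, m) = -8 + I*√5 (s(H, m) = -8 + √(0 - 5) = -8 + √(-5) = -8 + I*√5)
(-21/s(j(2, 2), J))³ = (-21/(-8 + I*√5))³ = -9261/(-8 + I*√5)³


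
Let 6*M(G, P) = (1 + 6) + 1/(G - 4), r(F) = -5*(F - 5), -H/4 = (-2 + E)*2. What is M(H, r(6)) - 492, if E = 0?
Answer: -35339/72 ≈ -490.82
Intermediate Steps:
H = 16 (H = -4*(-2 + 0)*2 = -(-8)*2 = -4*(-4) = 16)
r(F) = 25 - 5*F (r(F) = -5*(-5 + F) = 25 - 5*F)
M(G, P) = 7/6 + 1/(6*(-4 + G)) (M(G, P) = ((1 + 6) + 1/(G - 4))/6 = (7 + 1/(-4 + G))/6 = 7/6 + 1/(6*(-4 + G)))
M(H, r(6)) - 492 = (-27 + 7*16)/(6*(-4 + 16)) - 492 = (⅙)*(-27 + 112)/12 - 492 = (⅙)*(1/12)*85 - 492 = 85/72 - 492 = -35339/72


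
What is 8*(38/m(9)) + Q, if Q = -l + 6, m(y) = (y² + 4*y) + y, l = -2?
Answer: 656/63 ≈ 10.413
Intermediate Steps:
m(y) = y² + 5*y
Q = 8 (Q = -1*(-2) + 6 = 2 + 6 = 8)
8*(38/m(9)) + Q = 8*(38/((9*(5 + 9)))) + 8 = 8*(38/((9*14))) + 8 = 8*(38/126) + 8 = 8*(38*(1/126)) + 8 = 8*(19/63) + 8 = 152/63 + 8 = 656/63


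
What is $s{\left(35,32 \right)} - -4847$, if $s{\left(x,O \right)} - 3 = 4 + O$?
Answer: $4886$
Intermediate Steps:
$s{\left(x,O \right)} = 7 + O$ ($s{\left(x,O \right)} = 3 + \left(4 + O\right) = 7 + O$)
$s{\left(35,32 \right)} - -4847 = \left(7 + 32\right) - -4847 = 39 + 4847 = 4886$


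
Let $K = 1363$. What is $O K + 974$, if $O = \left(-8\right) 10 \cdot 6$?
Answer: $-653266$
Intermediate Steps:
$O = -480$ ($O = \left(-80\right) 6 = -480$)
$O K + 974 = \left(-480\right) 1363 + 974 = -654240 + 974 = -653266$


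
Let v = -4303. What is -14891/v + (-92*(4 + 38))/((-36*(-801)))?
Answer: 34397507/10340109 ≈ 3.3266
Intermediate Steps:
-14891/v + (-92*(4 + 38))/((-36*(-801))) = -14891/(-4303) + (-92*(4 + 38))/((-36*(-801))) = -14891*(-1/4303) - 92*42/28836 = 14891/4303 - 3864*1/28836 = 14891/4303 - 322/2403 = 34397507/10340109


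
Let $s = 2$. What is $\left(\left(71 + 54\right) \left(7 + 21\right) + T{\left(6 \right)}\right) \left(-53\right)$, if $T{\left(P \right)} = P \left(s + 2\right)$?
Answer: $-186772$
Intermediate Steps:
$T{\left(P \right)} = 4 P$ ($T{\left(P \right)} = P \left(2 + 2\right) = P 4 = 4 P$)
$\left(\left(71 + 54\right) \left(7 + 21\right) + T{\left(6 \right)}\right) \left(-53\right) = \left(\left(71 + 54\right) \left(7 + 21\right) + 4 \cdot 6\right) \left(-53\right) = \left(125 \cdot 28 + 24\right) \left(-53\right) = \left(3500 + 24\right) \left(-53\right) = 3524 \left(-53\right) = -186772$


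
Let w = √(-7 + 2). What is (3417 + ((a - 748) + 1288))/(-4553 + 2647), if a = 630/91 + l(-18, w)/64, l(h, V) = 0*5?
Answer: -51531/24778 ≈ -2.0797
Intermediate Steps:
w = I*√5 (w = √(-5) = I*√5 ≈ 2.2361*I)
l(h, V) = 0
a = 90/13 (a = 630/91 + 0/64 = 630*(1/91) + 0*(1/64) = 90/13 + 0 = 90/13 ≈ 6.9231)
(3417 + ((a - 748) + 1288))/(-4553 + 2647) = (3417 + ((90/13 - 748) + 1288))/(-4553 + 2647) = (3417 + (-9634/13 + 1288))/(-1906) = (3417 + 7110/13)*(-1/1906) = (51531/13)*(-1/1906) = -51531/24778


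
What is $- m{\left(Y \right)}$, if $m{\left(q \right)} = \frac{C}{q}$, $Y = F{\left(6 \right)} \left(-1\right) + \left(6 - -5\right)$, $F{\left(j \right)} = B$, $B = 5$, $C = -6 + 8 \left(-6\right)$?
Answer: $9$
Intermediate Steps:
$C = -54$ ($C = -6 - 48 = -54$)
$F{\left(j \right)} = 5$
$Y = 6$ ($Y = 5 \left(-1\right) + \left(6 - -5\right) = -5 + \left(6 + 5\right) = -5 + 11 = 6$)
$m{\left(q \right)} = - \frac{54}{q}$
$- m{\left(Y \right)} = - \frac{-54}{6} = \left(-1\right) \left(-9\right) = 9$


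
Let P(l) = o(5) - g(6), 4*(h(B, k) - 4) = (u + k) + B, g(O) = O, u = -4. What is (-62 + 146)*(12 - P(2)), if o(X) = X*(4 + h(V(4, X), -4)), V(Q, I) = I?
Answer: -1533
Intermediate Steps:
h(B, k) = 3 + B/4 + k/4 (h(B, k) = 4 + ((-4 + k) + B)/4 = 4 + (-4 + B + k)/4 = 4 + (-1 + B/4 + k/4) = 3 + B/4 + k/4)
o(X) = X*(6 + X/4) (o(X) = X*(4 + (3 + X/4 + (¼)*(-4))) = X*(4 + (3 + X/4 - 1)) = X*(4 + (2 + X/4)) = X*(6 + X/4))
P(l) = 121/4 (P(l) = (¼)*5*(24 + 5) - 1*6 = (¼)*5*29 - 6 = 145/4 - 6 = 121/4)
(-62 + 146)*(12 - P(2)) = (-62 + 146)*(12 - 1*121/4) = 84*(12 - 121/4) = 84*(-73/4) = -1533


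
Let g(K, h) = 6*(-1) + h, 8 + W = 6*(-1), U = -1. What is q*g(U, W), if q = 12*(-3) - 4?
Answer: 800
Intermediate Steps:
W = -14 (W = -8 + 6*(-1) = -8 - 6 = -14)
g(K, h) = -6 + h
q = -40 (q = -36 - 4 = -40)
q*g(U, W) = -40*(-6 - 14) = -40*(-20) = 800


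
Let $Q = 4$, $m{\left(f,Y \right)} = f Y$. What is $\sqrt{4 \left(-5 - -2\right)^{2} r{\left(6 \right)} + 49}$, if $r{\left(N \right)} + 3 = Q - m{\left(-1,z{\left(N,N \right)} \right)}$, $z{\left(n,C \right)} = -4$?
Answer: $i \sqrt{59} \approx 7.6811 i$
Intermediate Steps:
$m{\left(f,Y \right)} = Y f$
$r{\left(N \right)} = -3$ ($r{\left(N \right)} = -3 + \left(4 - \left(-4\right) \left(-1\right)\right) = -3 + \left(4 - 4\right) = -3 + 0 = -3$)
$\sqrt{4 \left(-5 - -2\right)^{2} r{\left(6 \right)} + 49} = \sqrt{4 \left(-5 - -2\right)^{2} \left(-3\right) + 49} = \sqrt{4 \left(-5 + 2\right)^{2} \left(-3\right) + 49} = \sqrt{4 \left(-3\right)^{2} \left(-3\right) + 49} = \sqrt{4 \cdot 9 \left(-3\right) + 49} = \sqrt{36 \left(-3\right) + 49} = \sqrt{-108 + 49} = \sqrt{-59} = i \sqrt{59}$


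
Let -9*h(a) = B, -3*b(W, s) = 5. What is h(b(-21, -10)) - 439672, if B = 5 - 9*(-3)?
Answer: -3957080/9 ≈ -4.3968e+5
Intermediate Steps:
b(W, s) = -5/3 (b(W, s) = -⅓*5 = -5/3)
B = 32 (B = 5 + 27 = 32)
h(a) = -32/9 (h(a) = -⅑*32 = -32/9)
h(b(-21, -10)) - 439672 = -32/9 - 439672 = -3957080/9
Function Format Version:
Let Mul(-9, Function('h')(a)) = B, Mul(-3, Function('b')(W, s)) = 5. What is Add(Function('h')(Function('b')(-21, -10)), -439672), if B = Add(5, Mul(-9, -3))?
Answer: Rational(-3957080, 9) ≈ -4.3968e+5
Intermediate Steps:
Function('b')(W, s) = Rational(-5, 3) (Function('b')(W, s) = Mul(Rational(-1, 3), 5) = Rational(-5, 3))
B = 32 (B = Add(5, 27) = 32)
Function('h')(a) = Rational(-32, 9) (Function('h')(a) = Mul(Rational(-1, 9), 32) = Rational(-32, 9))
Add(Function('h')(Function('b')(-21, -10)), -439672) = Add(Rational(-32, 9), -439672) = Rational(-3957080, 9)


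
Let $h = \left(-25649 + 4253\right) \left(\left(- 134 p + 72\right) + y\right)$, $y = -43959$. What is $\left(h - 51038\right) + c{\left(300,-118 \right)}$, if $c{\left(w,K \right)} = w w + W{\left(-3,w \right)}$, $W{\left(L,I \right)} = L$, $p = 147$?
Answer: $1360503619$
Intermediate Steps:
$c{\left(w,K \right)} = -3 + w^{2}$ ($c{\left(w,K \right)} = w w - 3 = w^{2} - 3 = -3 + w^{2}$)
$h = 1360464660$ ($h = \left(-25649 + 4253\right) \left(\left(\left(-134\right) 147 + 72\right) - 43959\right) = - 21396 \left(\left(-19698 + 72\right) - 43959\right) = - 21396 \left(-19626 - 43959\right) = \left(-21396\right) \left(-63585\right) = 1360464660$)
$\left(h - 51038\right) + c{\left(300,-118 \right)} = \left(1360464660 - 51038\right) - \left(3 - 300^{2}\right) = 1360413622 + \left(-3 + 90000\right) = 1360413622 + 89997 = 1360503619$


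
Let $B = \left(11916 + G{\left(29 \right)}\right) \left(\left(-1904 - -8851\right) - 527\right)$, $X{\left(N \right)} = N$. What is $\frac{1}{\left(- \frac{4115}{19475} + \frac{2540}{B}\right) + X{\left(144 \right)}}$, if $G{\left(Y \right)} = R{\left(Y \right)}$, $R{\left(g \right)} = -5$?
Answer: $\frac{14892263745}{2141339790232} \approx 0.0069546$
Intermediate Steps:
$G{\left(Y \right)} = -5$
$B = 76468620$ ($B = \left(11916 - 5\right) \left(\left(-1904 - -8851\right) - 527\right) = 11911 \left(\left(-1904 + 8851\right) - 527\right) = 11911 \left(6947 - 527\right) = 11911 \cdot 6420 = 76468620$)
$\frac{1}{\left(- \frac{4115}{19475} + \frac{2540}{B}\right) + X{\left(144 \right)}} = \frac{1}{\left(- \frac{4115}{19475} + \frac{2540}{76468620}\right) + 144} = \frac{1}{\left(\left(-4115\right) \frac{1}{19475} + 2540 \cdot \frac{1}{76468620}\right) + 144} = \frac{1}{\left(- \frac{823}{3895} + \frac{127}{3823431}\right) + 144} = \frac{1}{- \frac{3146189048}{14892263745} + 144} = \frac{1}{\frac{2141339790232}{14892263745}} = \frac{14892263745}{2141339790232}$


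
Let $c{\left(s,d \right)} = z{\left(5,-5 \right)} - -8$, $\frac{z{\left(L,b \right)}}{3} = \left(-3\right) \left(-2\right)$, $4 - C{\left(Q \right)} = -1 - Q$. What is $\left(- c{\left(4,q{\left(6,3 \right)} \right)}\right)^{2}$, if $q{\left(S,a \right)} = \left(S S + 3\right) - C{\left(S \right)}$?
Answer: $676$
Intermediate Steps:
$C{\left(Q \right)} = 5 + Q$ ($C{\left(Q \right)} = 4 - \left(-1 - Q\right) = 4 + \left(1 + Q\right) = 5 + Q$)
$q{\left(S,a \right)} = -2 + S^{2} - S$ ($q{\left(S,a \right)} = \left(S S + 3\right) - \left(5 + S\right) = \left(S^{2} + 3\right) - \left(5 + S\right) = \left(3 + S^{2}\right) - \left(5 + S\right) = -2 + S^{2} - S$)
$z{\left(L,b \right)} = 18$ ($z{\left(L,b \right)} = 3 \left(\left(-3\right) \left(-2\right)\right) = 3 \cdot 6 = 18$)
$c{\left(s,d \right)} = 26$ ($c{\left(s,d \right)} = 18 - -8 = 18 + 8 = 26$)
$\left(- c{\left(4,q{\left(6,3 \right)} \right)}\right)^{2} = \left(\left(-1\right) 26\right)^{2} = \left(-26\right)^{2} = 676$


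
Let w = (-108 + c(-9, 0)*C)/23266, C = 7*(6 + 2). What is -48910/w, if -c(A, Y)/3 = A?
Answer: -284485015/351 ≈ -8.1050e+5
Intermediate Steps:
c(A, Y) = -3*A
C = 56 (C = 7*8 = 56)
w = 702/11633 (w = (-108 - 3*(-9)*56)/23266 = (-108 + 27*56)*(1/23266) = (-108 + 1512)*(1/23266) = 1404*(1/23266) = 702/11633 ≈ 0.060346)
-48910/w = -48910/702/11633 = -48910*11633/702 = -284485015/351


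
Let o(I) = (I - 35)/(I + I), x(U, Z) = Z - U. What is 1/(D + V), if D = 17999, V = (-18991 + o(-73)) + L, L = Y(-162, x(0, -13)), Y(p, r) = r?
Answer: -73/73311 ≈ -0.00099576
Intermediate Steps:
L = -13 (L = -13 - 1*0 = -13 + 0 = -13)
o(I) = (-35 + I)/(2*I) (o(I) = (-35 + I)/((2*I)) = (-35 + I)*(1/(2*I)) = (-35 + I)/(2*I))
V = -1387238/73 (V = (-18991 + (½)*(-35 - 73)/(-73)) - 13 = (-18991 + (½)*(-1/73)*(-108)) - 13 = (-18991 + 54/73) - 13 = -1386289/73 - 13 = -1387238/73 ≈ -19003.)
1/(D + V) = 1/(17999 - 1387238/73) = 1/(-73311/73) = -73/73311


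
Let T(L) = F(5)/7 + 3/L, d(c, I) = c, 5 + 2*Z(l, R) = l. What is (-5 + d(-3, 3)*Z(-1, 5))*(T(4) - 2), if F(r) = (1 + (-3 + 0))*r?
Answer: -75/7 ≈ -10.714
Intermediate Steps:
Z(l, R) = -5/2 + l/2
F(r) = -2*r (F(r) = (1 - 3)*r = -2*r)
T(L) = -10/7 + 3/L (T(L) = -2*5/7 + 3/L = -10*⅐ + 3/L = -10/7 + 3/L)
(-5 + d(-3, 3)*Z(-1, 5))*(T(4) - 2) = (-5 - 3*(-5/2 + (½)*(-1)))*((-10/7 + 3/4) - 2) = (-5 - 3*(-5/2 - ½))*((-10/7 + 3*(¼)) - 2) = (-5 - 3*(-3))*((-10/7 + ¾) - 2) = (-5 + 9)*(-19/28 - 2) = 4*(-75/28) = -75/7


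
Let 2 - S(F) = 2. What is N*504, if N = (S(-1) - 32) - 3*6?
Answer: -25200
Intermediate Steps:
S(F) = 0 (S(F) = 2 - 1*2 = 2 - 2 = 0)
N = -50 (N = (0 - 32) - 3*6 = -32 - 18 = -50)
N*504 = -50*504 = -25200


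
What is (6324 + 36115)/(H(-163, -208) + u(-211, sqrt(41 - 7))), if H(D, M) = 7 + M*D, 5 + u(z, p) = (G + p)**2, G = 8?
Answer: 360773939/289065828 - 42439*sqrt(34)/72266457 ≈ 1.2446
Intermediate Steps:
u(z, p) = -5 + (8 + p)**2
H(D, M) = 7 + D*M
(6324 + 36115)/(H(-163, -208) + u(-211, sqrt(41 - 7))) = (6324 + 36115)/((7 - 163*(-208)) + (-5 + (8 + sqrt(41 - 7))**2)) = 42439/((7 + 33904) + (-5 + (8 + sqrt(34))**2)) = 42439/(33911 + (-5 + (8 + sqrt(34))**2)) = 42439/(33906 + (8 + sqrt(34))**2)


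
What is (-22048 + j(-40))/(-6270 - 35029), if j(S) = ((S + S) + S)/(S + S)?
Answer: 44093/82598 ≈ 0.53383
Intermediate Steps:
j(S) = 3/2 (j(S) = (2*S + S)/((2*S)) = (3*S)*(1/(2*S)) = 3/2)
(-22048 + j(-40))/(-6270 - 35029) = (-22048 + 3/2)/(-6270 - 35029) = -44093/2/(-41299) = -44093/2*(-1/41299) = 44093/82598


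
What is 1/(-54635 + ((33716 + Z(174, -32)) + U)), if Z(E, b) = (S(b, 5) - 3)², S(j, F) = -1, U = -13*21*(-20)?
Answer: -1/15443 ≈ -6.4754e-5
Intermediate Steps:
U = 5460 (U = -273*(-20) = 5460)
Z(E, b) = 16 (Z(E, b) = (-1 - 3)² = (-4)² = 16)
1/(-54635 + ((33716 + Z(174, -32)) + U)) = 1/(-54635 + ((33716 + 16) + 5460)) = 1/(-54635 + (33732 + 5460)) = 1/(-54635 + 39192) = 1/(-15443) = -1/15443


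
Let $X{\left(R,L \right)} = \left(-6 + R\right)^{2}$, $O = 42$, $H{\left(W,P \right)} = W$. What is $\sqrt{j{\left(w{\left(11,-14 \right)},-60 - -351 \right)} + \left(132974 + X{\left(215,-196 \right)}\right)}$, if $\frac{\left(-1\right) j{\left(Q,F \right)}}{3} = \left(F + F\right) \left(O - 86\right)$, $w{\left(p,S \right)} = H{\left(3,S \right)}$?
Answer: $\sqrt{253479} \approx 503.47$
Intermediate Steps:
$w{\left(p,S \right)} = 3$
$j{\left(Q,F \right)} = 264 F$ ($j{\left(Q,F \right)} = - 3 \left(F + F\right) \left(42 - 86\right) = - 3 \cdot 2 F \left(-44\right) = - 3 \left(- 88 F\right) = 264 F$)
$\sqrt{j{\left(w{\left(11,-14 \right)},-60 - -351 \right)} + \left(132974 + X{\left(215,-196 \right)}\right)} = \sqrt{264 \left(-60 - -351\right) + \left(132974 + \left(-6 + 215\right)^{2}\right)} = \sqrt{264 \left(-60 + 351\right) + \left(132974 + 209^{2}\right)} = \sqrt{264 \cdot 291 + \left(132974 + 43681\right)} = \sqrt{76824 + 176655} = \sqrt{253479}$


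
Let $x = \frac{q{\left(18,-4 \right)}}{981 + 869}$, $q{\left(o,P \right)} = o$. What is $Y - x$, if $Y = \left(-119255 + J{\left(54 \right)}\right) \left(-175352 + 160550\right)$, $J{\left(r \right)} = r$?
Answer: $\frac{1632082211841}{925} \approx 1.7644 \cdot 10^{9}$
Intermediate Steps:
$x = \frac{9}{925}$ ($x = \frac{18}{981 + 869} = \frac{18}{1850} = 18 \cdot \frac{1}{1850} = \frac{9}{925} \approx 0.0097297$)
$Y = 1764413202$ ($Y = \left(-119255 + 54\right) \left(-175352 + 160550\right) = \left(-119201\right) \left(-14802\right) = 1764413202$)
$Y - x = 1764413202 - \frac{9}{925} = \frac{1632082211841}{925}$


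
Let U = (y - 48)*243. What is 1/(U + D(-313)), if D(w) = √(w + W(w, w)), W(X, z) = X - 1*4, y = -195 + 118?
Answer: -675/20503139 - I*√70/307547085 ≈ -3.2922e-5 - 2.7204e-8*I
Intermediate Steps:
y = -77
U = -30375 (U = (-77 - 48)*243 = -125*243 = -30375)
W(X, z) = -4 + X (W(X, z) = X - 4 = -4 + X)
D(w) = √(-4 + 2*w) (D(w) = √(w + (-4 + w)) = √(-4 + 2*w))
1/(U + D(-313)) = 1/(-30375 + √(-4 + 2*(-313))) = 1/(-30375 + √(-4 - 626)) = 1/(-30375 + √(-630)) = 1/(-30375 + 3*I*√70)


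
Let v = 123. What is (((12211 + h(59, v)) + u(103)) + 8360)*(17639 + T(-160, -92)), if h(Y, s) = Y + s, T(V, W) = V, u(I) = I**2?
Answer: 548176398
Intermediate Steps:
(((12211 + h(59, v)) + u(103)) + 8360)*(17639 + T(-160, -92)) = (((12211 + (59 + 123)) + 103**2) + 8360)*(17639 - 160) = (((12211 + 182) + 10609) + 8360)*17479 = ((12393 + 10609) + 8360)*17479 = (23002 + 8360)*17479 = 31362*17479 = 548176398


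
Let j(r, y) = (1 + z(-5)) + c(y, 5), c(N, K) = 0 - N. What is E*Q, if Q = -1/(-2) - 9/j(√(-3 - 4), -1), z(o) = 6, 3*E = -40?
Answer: 25/3 ≈ 8.3333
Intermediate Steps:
c(N, K) = -N
E = -40/3 (E = (⅓)*(-40) = -40/3 ≈ -13.333)
j(r, y) = 7 - y (j(r, y) = (1 + 6) - y = 7 - y)
Q = -5/8 (Q = -1/(-2) - 9/(7 - 1*(-1)) = -1*(-½) - 9/(7 + 1) = ½ - 9/8 = -5/8 ≈ -0.62500)
E*Q = -40/3*(-5/8) = 25/3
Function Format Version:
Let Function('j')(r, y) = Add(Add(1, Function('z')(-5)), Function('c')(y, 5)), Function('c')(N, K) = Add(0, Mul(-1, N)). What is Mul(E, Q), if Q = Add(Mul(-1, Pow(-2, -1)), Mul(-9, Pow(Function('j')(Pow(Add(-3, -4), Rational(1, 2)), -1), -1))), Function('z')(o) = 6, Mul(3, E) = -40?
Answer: Rational(25, 3) ≈ 8.3333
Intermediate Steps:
Function('c')(N, K) = Mul(-1, N)
E = Rational(-40, 3) (E = Mul(Rational(1, 3), -40) = Rational(-40, 3) ≈ -13.333)
Function('j')(r, y) = Add(7, Mul(-1, y)) (Function('j')(r, y) = Add(Add(1, 6), Mul(-1, y)) = Add(7, Mul(-1, y)))
Q = Rational(-5, 8) (Q = Add(Mul(-1, Pow(-2, -1)), Mul(-9, Pow(Add(7, Mul(-1, -1)), -1))) = Add(Mul(-1, Rational(-1, 2)), Mul(-9, Pow(Add(7, 1), -1))) = Add(Rational(1, 2), Mul(-9, Pow(8, -1))) = Add(Rational(1, 2), Mul(-9, Rational(1, 8))) = Add(Rational(1, 2), Rational(-9, 8)) = Rational(-5, 8) ≈ -0.62500)
Mul(E, Q) = Mul(Rational(-40, 3), Rational(-5, 8)) = Rational(25, 3)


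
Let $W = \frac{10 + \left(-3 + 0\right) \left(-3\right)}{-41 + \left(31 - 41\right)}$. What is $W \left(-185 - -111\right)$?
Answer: $\frac{1406}{51} \approx 27.569$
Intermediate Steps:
$W = - \frac{19}{51}$ ($W = \frac{10 - -9}{-41 + \left(31 - 41\right)} = \frac{10 + 9}{-41 - 10} = \frac{19}{-51} = 19 \left(- \frac{1}{51}\right) = - \frac{19}{51} \approx -0.37255$)
$W \left(-185 - -111\right) = - \frac{19 \left(-185 - -111\right)}{51} = - \frac{19 \left(-185 + 111\right)}{51} = \left(- \frac{19}{51}\right) \left(-74\right) = \frac{1406}{51}$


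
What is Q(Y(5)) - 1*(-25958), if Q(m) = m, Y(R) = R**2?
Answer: 25983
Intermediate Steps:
Q(Y(5)) - 1*(-25958) = 5**2 - 1*(-25958) = 25 + 25958 = 25983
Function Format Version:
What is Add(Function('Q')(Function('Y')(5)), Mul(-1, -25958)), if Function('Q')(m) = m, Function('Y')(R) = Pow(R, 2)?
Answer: 25983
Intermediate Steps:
Add(Function('Q')(Function('Y')(5)), Mul(-1, -25958)) = Add(Pow(5, 2), Mul(-1, -25958)) = Add(25, 25958) = 25983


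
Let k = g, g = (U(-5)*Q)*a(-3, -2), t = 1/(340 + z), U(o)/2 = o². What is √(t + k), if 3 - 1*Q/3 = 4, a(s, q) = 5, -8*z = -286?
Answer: I*√188250082/501 ≈ 27.386*I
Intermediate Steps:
z = 143/4 (z = -⅛*(-286) = 143/4 ≈ 35.750)
Q = -3 (Q = 9 - 3*4 = 9 - 12 = -3)
U(o) = 2*o²
t = 4/1503 (t = 1/(340 + 143/4) = 1/(1503/4) = 4/1503 ≈ 0.0026613)
g = -750 (g = ((2*(-5)²)*(-3))*5 = ((2*25)*(-3))*5 = (50*(-3))*5 = -150*5 = -750)
k = -750
√(t + k) = √(4/1503 - 750) = √(-1127246/1503) = I*√188250082/501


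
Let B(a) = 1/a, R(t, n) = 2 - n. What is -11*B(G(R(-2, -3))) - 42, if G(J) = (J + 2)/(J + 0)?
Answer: -349/7 ≈ -49.857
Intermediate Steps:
G(J) = (2 + J)/J
-11*B(G(R(-2, -3))) - 42 = -11*(2 - 1*(-3))/(2 + (2 - 1*(-3))) - 42 = -11*(2 + 3)/(2 + (2 + 3)) - 42 = -11*5/(2 + 5) - 42 = -11/((⅕)*7) - 42 = -11/7/5 - 42 = -11*5/7 - 42 = -55/7 - 42 = -349/7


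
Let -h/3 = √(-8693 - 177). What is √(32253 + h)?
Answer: √(32253 - 3*I*√8870) ≈ 179.59 - 0.7866*I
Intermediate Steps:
h = -3*I*√8870 (h = -3*√(-8693 - 177) = -3*I*√8870 ≈ -282.54*I)
√(32253 + h) = √(32253 - 3*I*√8870)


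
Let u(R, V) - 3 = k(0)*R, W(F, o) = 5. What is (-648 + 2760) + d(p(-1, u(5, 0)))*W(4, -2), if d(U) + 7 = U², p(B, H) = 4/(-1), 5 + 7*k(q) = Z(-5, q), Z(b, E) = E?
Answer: 2157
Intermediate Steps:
k(q) = -5/7 + q/7
u(R, V) = 3 - 5*R/7 (u(R, V) = 3 + (-5/7 + (⅐)*0)*R = 3 + (-5/7 + 0)*R = 3 - 5*R/7)
p(B, H) = -4 (p(B, H) = 4*(-1) = -4)
d(U) = -7 + U²
(-648 + 2760) + d(p(-1, u(5, 0)))*W(4, -2) = (-648 + 2760) + (-7 + (-4)²)*5 = 2112 + (-7 + 16)*5 = 2112 + 9*5 = 2112 + 45 = 2157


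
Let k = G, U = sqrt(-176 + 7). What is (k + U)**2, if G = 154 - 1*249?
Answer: 8856 - 2470*I ≈ 8856.0 - 2470.0*I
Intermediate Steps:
G = -95 (G = 154 - 249 = -95)
U = 13*I (U = sqrt(-169) = 13*I ≈ 13.0*I)
k = -95
(k + U)**2 = (-95 + 13*I)**2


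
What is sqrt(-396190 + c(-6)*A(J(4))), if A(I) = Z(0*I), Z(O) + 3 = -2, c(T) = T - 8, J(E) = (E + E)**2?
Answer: 2*I*sqrt(99030) ≈ 629.38*I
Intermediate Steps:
J(E) = 4*E**2 (J(E) = (2*E)**2 = 4*E**2)
c(T) = -8 + T
Z(O) = -5 (Z(O) = -3 - 2 = -5)
A(I) = -5
sqrt(-396190 + c(-6)*A(J(4))) = sqrt(-396190 + (-8 - 6)*(-5)) = sqrt(-396190 - 14*(-5)) = sqrt(-396190 + 70) = sqrt(-396120) = 2*I*sqrt(99030)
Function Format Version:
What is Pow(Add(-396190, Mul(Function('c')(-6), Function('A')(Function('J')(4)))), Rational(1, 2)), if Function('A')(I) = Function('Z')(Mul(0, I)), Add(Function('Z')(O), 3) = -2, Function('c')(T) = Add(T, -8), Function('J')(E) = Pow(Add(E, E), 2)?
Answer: Mul(2, I, Pow(99030, Rational(1, 2))) ≈ Mul(629.38, I)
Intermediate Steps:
Function('J')(E) = Mul(4, Pow(E, 2)) (Function('J')(E) = Pow(Mul(2, E), 2) = Mul(4, Pow(E, 2)))
Function('c')(T) = Add(-8, T)
Function('Z')(O) = -5 (Function('Z')(O) = Add(-3, -2) = -5)
Function('A')(I) = -5
Pow(Add(-396190, Mul(Function('c')(-6), Function('A')(Function('J')(4)))), Rational(1, 2)) = Pow(Add(-396190, Mul(Add(-8, -6), -5)), Rational(1, 2)) = Pow(Add(-396190, Mul(-14, -5)), Rational(1, 2)) = Pow(Add(-396190, 70), Rational(1, 2)) = Pow(-396120, Rational(1, 2)) = Mul(2, I, Pow(99030, Rational(1, 2)))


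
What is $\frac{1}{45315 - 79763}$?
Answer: $- \frac{1}{34448} \approx -2.9029 \cdot 10^{-5}$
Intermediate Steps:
$\frac{1}{45315 - 79763} = \frac{1}{-34448} = - \frac{1}{34448}$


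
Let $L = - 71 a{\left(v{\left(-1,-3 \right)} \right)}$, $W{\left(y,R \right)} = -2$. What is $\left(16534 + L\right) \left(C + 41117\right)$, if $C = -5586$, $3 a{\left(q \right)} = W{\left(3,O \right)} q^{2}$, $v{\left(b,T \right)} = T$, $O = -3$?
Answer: $602605760$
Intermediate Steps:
$a{\left(q \right)} = - \frac{2 q^{2}}{3}$ ($a{\left(q \right)} = \frac{\left(-2\right) q^{2}}{3} = - \frac{2 q^{2}}{3}$)
$L = 426$ ($L = - 71 \left(- \frac{2 \left(-3\right)^{2}}{3}\right) = - 71 \left(\left(- \frac{2}{3}\right) 9\right) = \left(-71\right) \left(-6\right) = 426$)
$\left(16534 + L\right) \left(C + 41117\right) = \left(16534 + 426\right) \left(-5586 + 41117\right) = 16960 \cdot 35531 = 602605760$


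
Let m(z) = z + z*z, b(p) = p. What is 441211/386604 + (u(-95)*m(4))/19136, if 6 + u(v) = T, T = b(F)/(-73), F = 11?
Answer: 38304268493/33753622032 ≈ 1.1348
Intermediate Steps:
m(z) = z + z²
T = -11/73 (T = 11/(-73) = 11*(-1/73) = -11/73 ≈ -0.15068)
u(v) = -449/73 (u(v) = -6 - 11/73 = -449/73)
441211/386604 + (u(-95)*m(4))/19136 = 441211/386604 - 1796*(1 + 4)/73/19136 = 441211*(1/386604) - 1796*5/73*(1/19136) = 441211/386604 - 449/73*20*(1/19136) = 441211/386604 - 8980/73*1/19136 = 441211/386604 - 2245/349232 = 38304268493/33753622032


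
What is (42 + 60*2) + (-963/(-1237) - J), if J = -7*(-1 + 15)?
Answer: 322583/1237 ≈ 260.78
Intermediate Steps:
J = -98 (J = -7*14 = -98)
(42 + 60*2) + (-963/(-1237) - J) = (42 + 60*2) + (-963/(-1237) - 1*(-98)) = (42 + 120) + (-963*(-1/1237) + 98) = 162 + (963/1237 + 98) = 162 + 122189/1237 = 322583/1237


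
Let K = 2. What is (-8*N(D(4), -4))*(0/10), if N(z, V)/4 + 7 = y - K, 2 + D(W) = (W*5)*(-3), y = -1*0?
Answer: 0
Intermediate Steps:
y = 0
D(W) = -2 - 15*W (D(W) = -2 + (W*5)*(-3) = -2 + (5*W)*(-3) = -2 - 15*W)
N(z, V) = -36 (N(z, V) = -28 + 4*(0 - 1*2) = -28 + 4*(0 - 2) = -28 + 4*(-2) = -28 - 8 = -36)
(-8*N(D(4), -4))*(0/10) = (-8*(-36))*(0/10) = 288*(0*(⅒)) = 288*0 = 0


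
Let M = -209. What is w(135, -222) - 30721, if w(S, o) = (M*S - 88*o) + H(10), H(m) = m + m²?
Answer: -39290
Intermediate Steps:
w(S, o) = 110 - 209*S - 88*o (w(S, o) = (-209*S - 88*o) + 10*(1 + 10) = (-209*S - 88*o) + 10*11 = (-209*S - 88*o) + 110 = 110 - 209*S - 88*o)
w(135, -222) - 30721 = (110 - 209*135 - 88*(-222)) - 30721 = (110 - 28215 + 19536) - 30721 = -8569 - 30721 = -39290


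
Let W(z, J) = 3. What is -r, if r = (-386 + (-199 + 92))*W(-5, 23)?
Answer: 1479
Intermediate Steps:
r = -1479 (r = (-386 + (-199 + 92))*3 = (-386 - 107)*3 = -493*3 = -1479)
-r = -1*(-1479) = 1479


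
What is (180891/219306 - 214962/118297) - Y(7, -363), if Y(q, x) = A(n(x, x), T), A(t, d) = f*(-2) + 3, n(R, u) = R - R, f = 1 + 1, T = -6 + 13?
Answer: 66549379/8647747294 ≈ 0.0076956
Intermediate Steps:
T = 7
f = 2
n(R, u) = 0
A(t, d) = -1 (A(t, d) = 2*(-2) + 3 = -4 + 3 = -1)
Y(q, x) = -1
(180891/219306 - 214962/118297) - Y(7, -363) = (180891/219306 - 214962/118297) - 1*(-1) = (180891*(1/219306) - 214962*1/118297) + 1 = (60297/73102 - 214962/118297) + 1 = -8581197915/8647747294 + 1 = 66549379/8647747294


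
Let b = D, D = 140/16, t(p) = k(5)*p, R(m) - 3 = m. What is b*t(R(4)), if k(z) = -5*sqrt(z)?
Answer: -1225*sqrt(5)/4 ≈ -684.80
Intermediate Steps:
R(m) = 3 + m
t(p) = -5*p*sqrt(5) (t(p) = (-5*sqrt(5))*p = -5*p*sqrt(5))
D = 35/4 (D = 140*(1/16) = 35/4 ≈ 8.7500)
b = 35/4 ≈ 8.7500
b*t(R(4)) = 35*(-5*(3 + 4)*sqrt(5))/4 = 35*(-5*7*sqrt(5))/4 = 35*(-35*sqrt(5))/4 = -1225*sqrt(5)/4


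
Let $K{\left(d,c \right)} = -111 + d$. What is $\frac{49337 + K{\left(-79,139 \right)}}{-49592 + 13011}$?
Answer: $- \frac{49147}{36581} \approx -1.3435$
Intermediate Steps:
$\frac{49337 + K{\left(-79,139 \right)}}{-49592 + 13011} = \frac{49337 - 190}{-49592 + 13011} = \frac{49337 - 190}{-36581} = 49147 \left(- \frac{1}{36581}\right) = - \frac{49147}{36581}$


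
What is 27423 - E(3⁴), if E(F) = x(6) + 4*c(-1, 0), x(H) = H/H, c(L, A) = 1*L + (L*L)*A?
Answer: 27426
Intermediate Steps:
c(L, A) = L + A*L² (c(L, A) = L + L²*A = L + A*L²)
x(H) = 1
E(F) = -3 (E(F) = 1 + 4*(-(1 + 0*(-1))) = 1 + 4*(-(1 + 0)) = 1 + 4*(-1*1) = 1 + 4*(-1) = 1 - 4 = -3)
27423 - E(3⁴) = 27423 - 1*(-3) = 27423 + 3 = 27426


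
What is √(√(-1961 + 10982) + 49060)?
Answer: √(49060 + √9021) ≈ 221.71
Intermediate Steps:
√(√(-1961 + 10982) + 49060) = √(√9021 + 49060) = √(49060 + √9021)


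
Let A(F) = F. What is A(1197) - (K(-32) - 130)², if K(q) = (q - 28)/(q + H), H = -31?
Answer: -6816223/441 ≈ -15456.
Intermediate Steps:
K(q) = (-28 + q)/(-31 + q) (K(q) = (q - 28)/(q - 31) = (-28 + q)/(-31 + q))
A(1197) - (K(-32) - 130)² = 1197 - ((-28 - 32)/(-31 - 32) - 130)² = 1197 - (-60/(-63) - 130)² = 1197 - (-1/63*(-60) - 130)² = 1197 - (20/21 - 130)² = 1197 - (-2710/21)² = 1197 - 1*7344100/441 = 1197 - 7344100/441 = -6816223/441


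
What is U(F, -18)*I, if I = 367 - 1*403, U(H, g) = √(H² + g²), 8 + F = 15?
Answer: -36*√373 ≈ -695.28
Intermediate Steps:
F = 7 (F = -8 + 15 = 7)
I = -36 (I = 367 - 403 = -36)
U(F, -18)*I = √(7² + (-18)²)*(-36) = √(49 + 324)*(-36) = √373*(-36) = -36*√373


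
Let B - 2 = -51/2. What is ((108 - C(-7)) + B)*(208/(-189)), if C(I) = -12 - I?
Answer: -18616/189 ≈ -98.497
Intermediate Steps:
B = -47/2 (B = 2 - 51/2 = -47/2 ≈ -23.500)
((108 - C(-7)) + B)*(208/(-189)) = ((108 - (-12 - 1*(-7))) - 47/2)*(208/(-189)) = ((108 - (-12 + 7)) - 47/2)*(208*(-1/189)) = ((108 - 1*(-5)) - 47/2)*(-208/189) = ((108 + 5) - 47/2)*(-208/189) = (113 - 47/2)*(-208/189) = (179/2)*(-208/189) = -18616/189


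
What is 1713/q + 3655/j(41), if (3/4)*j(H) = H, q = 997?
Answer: 11213037/163508 ≈ 68.578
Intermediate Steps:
j(H) = 4*H/3
1713/q + 3655/j(41) = 1713/997 + 3655/(((4/3)*41)) = 1713*(1/997) + 3655/(164/3) = 1713/997 + 3655*(3/164) = 1713/997 + 10965/164 = 11213037/163508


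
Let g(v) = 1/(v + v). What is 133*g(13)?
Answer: 133/26 ≈ 5.1154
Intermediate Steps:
g(v) = 1/(2*v)
133*g(13) = 133*((½)/13) = 133*((½)*(1/13)) = 133*(1/26) = 133/26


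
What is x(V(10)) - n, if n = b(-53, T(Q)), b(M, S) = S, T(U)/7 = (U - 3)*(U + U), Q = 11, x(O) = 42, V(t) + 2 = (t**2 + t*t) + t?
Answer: -1190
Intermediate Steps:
V(t) = -2 + t + 2*t**2 (V(t) = -2 + ((t**2 + t*t) + t) = -2 + ((t**2 + t**2) + t) = -2 + (2*t**2 + t) = -2 + (t + 2*t**2) = -2 + t + 2*t**2)
T(U) = 14*U*(-3 + U) (T(U) = 7*((U - 3)*(U + U)) = 7*((-3 + U)*(2*U)) = 7*(2*U*(-3 + U)) = 14*U*(-3 + U))
n = 1232 (n = 14*11*(-3 + 11) = 14*11*8 = 1232)
x(V(10)) - n = 42 - 1*1232 = 42 - 1232 = -1190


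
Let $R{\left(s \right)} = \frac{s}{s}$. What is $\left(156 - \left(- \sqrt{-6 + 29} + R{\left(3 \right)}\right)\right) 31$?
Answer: $4805 + 31 \sqrt{23} \approx 4953.7$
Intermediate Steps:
$R{\left(s \right)} = 1$
$\left(156 - \left(- \sqrt{-6 + 29} + R{\left(3 \right)}\right)\right) 31 = \left(156 + \left(\sqrt{-6 + 29} - 1\right)\right) 31 = \left(156 - \left(1 - \sqrt{23}\right)\right) 31 = \left(155 + \sqrt{23}\right) 31 = 4805 + 31 \sqrt{23}$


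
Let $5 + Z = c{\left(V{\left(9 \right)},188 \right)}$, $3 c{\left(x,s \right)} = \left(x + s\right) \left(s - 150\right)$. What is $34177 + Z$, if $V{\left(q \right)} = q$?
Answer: $\frac{110002}{3} \approx 36667.0$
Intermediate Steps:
$c{\left(x,s \right)} = \frac{\left(-150 + s\right) \left(s + x\right)}{3}$ ($c{\left(x,s \right)} = \frac{\left(x + s\right) \left(s - 150\right)}{3} = \frac{\left(s + x\right) \left(-150 + s\right)}{3} = \frac{\left(-150 + s\right) \left(s + x\right)}{3}$)
$Z = \frac{7471}{3}$ ($Z = -5 + \left(\left(-50\right) 188 - 450 + \frac{188^{2}}{3} + \frac{1}{3} \cdot 188 \cdot 9\right) = -5 + \left(-9400 - 450 + \frac{1}{3} \cdot 35344 + 564\right) = -5 + \left(-9400 - 450 + \frac{35344}{3} + 564\right) = -5 + \frac{7486}{3} = \frac{7471}{3} \approx 2490.3$)
$34177 + Z = 34177 + \frac{7471}{3} = \frac{110002}{3}$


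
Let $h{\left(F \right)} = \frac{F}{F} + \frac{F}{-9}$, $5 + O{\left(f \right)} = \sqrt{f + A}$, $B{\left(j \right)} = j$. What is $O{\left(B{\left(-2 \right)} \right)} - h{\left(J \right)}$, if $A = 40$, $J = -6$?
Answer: $- \frac{20}{3} + \sqrt{38} \approx -0.50225$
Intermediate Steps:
$O{\left(f \right)} = -5 + \sqrt{40 + f}$ ($O{\left(f \right)} = -5 + \sqrt{f + 40} = -5 + \sqrt{40 + f}$)
$h{\left(F \right)} = 1 - \frac{F}{9}$ ($h{\left(F \right)} = 1 + F \left(- \frac{1}{9}\right) = 1 - \frac{F}{9}$)
$O{\left(B{\left(-2 \right)} \right)} - h{\left(J \right)} = \left(-5 + \sqrt{40 - 2}\right) - \left(1 - - \frac{2}{3}\right) = \left(-5 + \sqrt{38}\right) - \left(1 + \frac{2}{3}\right) = \left(-5 + \sqrt{38}\right) - \frac{5}{3} = - \frac{20}{3} + \sqrt{38}$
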